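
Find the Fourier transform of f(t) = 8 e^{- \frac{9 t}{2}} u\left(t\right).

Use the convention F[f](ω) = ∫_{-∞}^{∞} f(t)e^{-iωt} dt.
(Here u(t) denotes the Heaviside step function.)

F(ω) = \frac{16}{2 i \omega + 9}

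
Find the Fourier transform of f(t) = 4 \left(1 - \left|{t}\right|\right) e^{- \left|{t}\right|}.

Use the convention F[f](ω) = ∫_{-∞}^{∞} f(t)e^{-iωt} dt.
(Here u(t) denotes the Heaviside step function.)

F(ω) = \frac{16 \omega^{2}}{\left(\omega^{2} + 1\right)^{2}}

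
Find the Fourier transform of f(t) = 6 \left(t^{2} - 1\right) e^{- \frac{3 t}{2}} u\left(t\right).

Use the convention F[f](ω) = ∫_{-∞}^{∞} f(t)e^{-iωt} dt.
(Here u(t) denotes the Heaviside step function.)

F(ω) = \frac{12 \left(16 i \omega - \left(2 i \omega + 3\right)^{3} + 24\right)}{\left(2 i \omega + 3\right)^{4}}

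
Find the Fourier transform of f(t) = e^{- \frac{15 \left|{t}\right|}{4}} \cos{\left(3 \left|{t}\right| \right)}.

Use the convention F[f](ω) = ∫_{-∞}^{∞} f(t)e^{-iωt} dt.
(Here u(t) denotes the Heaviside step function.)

F(ω) = \frac{120 \left(16 \omega^{2} + 369\right)}{256 \omega^{4} + 2592 \omega^{2} + 136161}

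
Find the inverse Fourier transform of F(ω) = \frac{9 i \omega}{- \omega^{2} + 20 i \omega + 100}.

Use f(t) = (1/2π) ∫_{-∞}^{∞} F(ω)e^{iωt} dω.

f(t) = 9 \left(1 - 10 t\right) e^{- 10 t} u\left(t\right)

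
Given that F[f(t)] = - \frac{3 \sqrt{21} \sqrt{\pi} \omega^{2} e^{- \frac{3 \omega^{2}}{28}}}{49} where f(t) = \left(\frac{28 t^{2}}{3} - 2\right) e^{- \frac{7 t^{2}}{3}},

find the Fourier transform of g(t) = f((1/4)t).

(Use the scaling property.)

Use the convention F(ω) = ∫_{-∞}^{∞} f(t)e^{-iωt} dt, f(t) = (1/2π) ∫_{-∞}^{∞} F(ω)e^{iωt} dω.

F[g](ω) = - \frac{192 \sqrt{21} \sqrt{\pi} \omega^{2} e^{- \frac{12 \omega^{2}}{7}}}{49}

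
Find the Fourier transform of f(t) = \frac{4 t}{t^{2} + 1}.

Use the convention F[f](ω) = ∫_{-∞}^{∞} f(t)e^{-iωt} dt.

F(ω) = - 4 i \pi e^{- \left|{\omega}\right|} \operatorname{sign}{\left(\omega \right)}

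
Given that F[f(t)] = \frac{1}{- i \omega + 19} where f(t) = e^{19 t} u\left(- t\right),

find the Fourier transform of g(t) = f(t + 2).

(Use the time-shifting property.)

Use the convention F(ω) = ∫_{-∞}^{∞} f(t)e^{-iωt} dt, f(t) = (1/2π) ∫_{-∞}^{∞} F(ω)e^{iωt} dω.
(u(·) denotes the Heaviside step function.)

F[g](ω) = - \frac{e^{2 i \omega}}{i \omega - 19}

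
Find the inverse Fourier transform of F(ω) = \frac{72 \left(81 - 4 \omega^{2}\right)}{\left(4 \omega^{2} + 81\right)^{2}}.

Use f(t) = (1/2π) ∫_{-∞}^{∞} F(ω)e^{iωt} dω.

f(t) = 9 e^{- \frac{9 \left|{t}\right|}{2}} \left|{t}\right|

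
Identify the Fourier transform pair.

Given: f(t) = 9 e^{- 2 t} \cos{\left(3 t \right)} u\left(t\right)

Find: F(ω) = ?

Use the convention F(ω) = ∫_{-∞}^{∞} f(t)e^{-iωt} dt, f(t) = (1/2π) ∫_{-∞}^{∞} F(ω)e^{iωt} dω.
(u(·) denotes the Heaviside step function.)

F(ω) = \frac{9 \left(i \omega + 2\right)}{\left(i \omega + 2\right)^{2} + 9}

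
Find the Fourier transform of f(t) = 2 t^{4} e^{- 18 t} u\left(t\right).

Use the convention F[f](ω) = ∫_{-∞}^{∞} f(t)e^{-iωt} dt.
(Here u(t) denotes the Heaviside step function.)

F(ω) = \frac{48}{\left(i \omega + 18\right)^{5}}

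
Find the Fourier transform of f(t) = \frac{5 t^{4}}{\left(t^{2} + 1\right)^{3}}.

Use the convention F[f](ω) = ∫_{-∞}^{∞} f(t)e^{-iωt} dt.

F(ω) = \frac{5 \pi \left(\omega^{2} - 5 \left|{\omega}\right| + 3\right) e^{- \left|{\omega}\right|}}{8}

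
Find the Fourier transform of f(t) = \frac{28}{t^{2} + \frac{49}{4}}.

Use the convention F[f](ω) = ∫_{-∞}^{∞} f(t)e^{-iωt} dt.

F(ω) = 8 \pi e^{- \frac{7 \left|{\omega}\right|}{2}}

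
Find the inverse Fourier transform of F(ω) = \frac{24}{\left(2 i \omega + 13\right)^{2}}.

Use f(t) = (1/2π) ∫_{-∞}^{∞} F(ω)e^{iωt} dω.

f(t) = 6 t e^{- \frac{13 t}{2}} u\left(t\right)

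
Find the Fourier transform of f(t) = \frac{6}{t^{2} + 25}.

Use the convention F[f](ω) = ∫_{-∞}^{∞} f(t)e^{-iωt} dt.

F(ω) = \frac{6 \pi e^{- 5 \left|{\omega}\right|}}{5}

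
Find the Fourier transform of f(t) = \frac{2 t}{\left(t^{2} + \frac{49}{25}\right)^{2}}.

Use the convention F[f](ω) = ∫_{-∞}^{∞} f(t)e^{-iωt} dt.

F(ω) = - \frac{5 i \pi \omega e^{- \frac{7 \left|{\omega}\right|}{5}}}{7}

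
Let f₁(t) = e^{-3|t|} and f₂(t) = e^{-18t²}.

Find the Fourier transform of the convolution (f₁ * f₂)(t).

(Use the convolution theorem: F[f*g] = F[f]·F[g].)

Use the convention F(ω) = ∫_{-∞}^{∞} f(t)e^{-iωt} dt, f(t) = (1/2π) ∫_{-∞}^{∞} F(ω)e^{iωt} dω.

F[f₁*f₂](ω) = \frac{\sqrt{2} \sqrt{\pi} e^{- \frac{\omega^{2}}{72}}}{\omega^{2} + 9}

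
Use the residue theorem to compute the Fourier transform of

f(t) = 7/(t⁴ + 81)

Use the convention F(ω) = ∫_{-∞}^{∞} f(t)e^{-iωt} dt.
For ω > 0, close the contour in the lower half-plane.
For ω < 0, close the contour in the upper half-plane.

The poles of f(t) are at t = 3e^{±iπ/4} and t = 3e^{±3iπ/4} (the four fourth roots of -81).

Let g(z) = f(z)e^{-iωz}; for large |z| the factor e^{-iωz} decays in the lower half-plane when ω > 0 and in the upper half-plane when ω < 0.

Case ω > 0 (lower half-plane, clockwise contour ⇒ F(ω) = -2πi·ΣRes):
  Res_{z = - \frac{3 \sqrt{2}}{2} - \frac{3 \sqrt{2} i}{2}} g(z) = \frac{7 \sqrt{2} i \left(1 - i\right) e^{\frac{3 \sqrt{2} \omega \left(-1 + i\right)}{2}}}{216}
  Res_{z = \frac{3 \sqrt{2}}{2} - \frac{3 \sqrt{2} i}{2}} g(z) = \frac{7 \sqrt{2} i \left(1 + i\right) e^{- \frac{3 \sqrt{2} \omega \left(1 + i\right)}{2}}}{216}
  F(ω) = -2πi·ΣRes = \frac{7 \sqrt{2} \pi \left(1 - i\right) \left(e^{3 \sqrt{2} i \omega} + i\right) e^{- \frac{3 \sqrt{2} \omega \left(1 + i\right)}{2}}}{108} = \frac{7 \pi e^{- \frac{3 \sqrt{2} \omega}{2}} \sin{\left(\frac{3 \sqrt{2} \omega}{2} + \frac{\pi}{4} \right)}}{27}

Case ω < 0 (upper half-plane, counterclockwise contour ⇒ F(ω) = +2πi·ΣRes):
  Res_{z = \frac{3 \sqrt{2}}{2} + \frac{3 \sqrt{2} i}{2}} g(z) = \frac{7 \sqrt{2} i \left(-1 + i\right) e^{\frac{3 \sqrt{2} \omega \left(1 - i\right)}{2}}}{216}
  Res_{z = - \frac{3 \sqrt{2}}{2} + \frac{3 \sqrt{2} i}{2}} g(z) = \frac{7 \sqrt{2} \left(1 - i\right) e^{\frac{3 \sqrt{2} \omega \left(1 + i\right)}{2}}}{216}
  F(ω) = 2πi·ΣRes = - \frac{7 \sqrt{2} i \pi \left(i \left(1 - i\right) e^{\frac{3 \sqrt{2} \omega \left(1 - i\right)}{2}} - \left(1 - i\right) e^{\frac{3 \sqrt{2} \omega \left(1 + i\right)}{2}}\right)}{108} = \frac{7 \pi e^{\frac{3 \sqrt{2} \omega}{2}} \cos{\left(\frac{3 \sqrt{2} \omega}{2} + \frac{\pi}{4} \right)}}{27}

Both cases combine into a single formula in |ω|:

F(ω) = \frac{7 \pi e^{- \frac{3 \sqrt{2} \left|{\omega}\right|}{2}} \sin{\left(\frac{3 \sqrt{2} \left|{\omega}\right|}{2} + \frac{\pi}{4} \right)}}{27}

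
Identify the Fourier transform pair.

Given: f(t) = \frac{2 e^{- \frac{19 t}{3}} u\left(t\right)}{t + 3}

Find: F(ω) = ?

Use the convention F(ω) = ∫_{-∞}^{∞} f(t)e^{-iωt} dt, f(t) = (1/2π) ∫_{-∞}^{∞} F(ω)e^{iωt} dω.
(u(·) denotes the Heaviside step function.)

F(ω) = 2 e^{3 i \omega + 19} \operatorname{E}_{1}\left(3 i \omega + 19\right)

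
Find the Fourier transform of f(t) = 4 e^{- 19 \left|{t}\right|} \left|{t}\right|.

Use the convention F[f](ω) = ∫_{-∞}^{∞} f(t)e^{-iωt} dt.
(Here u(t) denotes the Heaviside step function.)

F(ω) = \frac{8 \left(361 - \omega^{2}\right)}{\left(\omega^{2} + 361\right)^{2}}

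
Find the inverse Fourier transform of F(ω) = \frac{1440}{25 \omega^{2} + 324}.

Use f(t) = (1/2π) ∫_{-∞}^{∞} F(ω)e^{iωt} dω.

f(t) = 8 e^{- \frac{18 \left|{t}\right|}{5}}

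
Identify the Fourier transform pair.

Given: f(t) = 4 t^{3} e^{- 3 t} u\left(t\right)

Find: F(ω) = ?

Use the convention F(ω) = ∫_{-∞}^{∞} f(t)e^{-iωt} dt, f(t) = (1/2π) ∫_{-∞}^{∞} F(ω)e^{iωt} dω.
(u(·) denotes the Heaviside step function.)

F(ω) = \frac{24}{\left(i \omega + 3\right)^{4}}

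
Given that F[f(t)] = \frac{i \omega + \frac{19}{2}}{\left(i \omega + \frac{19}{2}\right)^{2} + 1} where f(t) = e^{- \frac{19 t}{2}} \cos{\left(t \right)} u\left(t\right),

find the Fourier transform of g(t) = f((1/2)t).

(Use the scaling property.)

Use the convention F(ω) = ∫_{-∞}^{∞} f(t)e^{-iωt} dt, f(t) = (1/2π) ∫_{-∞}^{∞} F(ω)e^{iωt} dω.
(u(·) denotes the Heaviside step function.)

F[g](ω) = \frac{4 \left(4 i \omega + 19\right)}{\left(4 i \omega + 19\right)^{2} + 4}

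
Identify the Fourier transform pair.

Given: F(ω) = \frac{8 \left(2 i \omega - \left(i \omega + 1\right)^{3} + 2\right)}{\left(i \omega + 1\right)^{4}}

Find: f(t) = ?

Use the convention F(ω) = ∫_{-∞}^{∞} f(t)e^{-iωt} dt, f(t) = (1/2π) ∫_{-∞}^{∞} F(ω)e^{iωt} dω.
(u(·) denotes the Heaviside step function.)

f(t) = 8 \left(t^{2} - 1\right) e^{- t} u\left(t\right)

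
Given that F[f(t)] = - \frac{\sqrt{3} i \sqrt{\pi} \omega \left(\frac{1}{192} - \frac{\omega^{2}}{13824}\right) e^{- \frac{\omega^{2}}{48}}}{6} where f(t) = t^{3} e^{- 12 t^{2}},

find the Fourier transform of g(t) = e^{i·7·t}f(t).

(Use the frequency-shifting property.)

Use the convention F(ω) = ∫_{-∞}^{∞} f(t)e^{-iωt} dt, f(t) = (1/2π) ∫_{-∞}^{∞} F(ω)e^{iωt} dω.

F[g](ω) = \frac{\sqrt{3} i \sqrt{\pi} \left(\omega - 7\right) \left(\left(\omega - 7\right)^{2} - 72\right) e^{- \frac{\left(\omega - 7\right)^{2}}{48}}}{82944}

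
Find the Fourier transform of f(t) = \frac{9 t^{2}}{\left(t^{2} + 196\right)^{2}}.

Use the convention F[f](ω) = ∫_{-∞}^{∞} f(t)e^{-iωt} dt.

F(ω) = \frac{9 \pi \left(1 - 14 \left|{\omega}\right|\right) e^{- 14 \left|{\omega}\right|}}{28}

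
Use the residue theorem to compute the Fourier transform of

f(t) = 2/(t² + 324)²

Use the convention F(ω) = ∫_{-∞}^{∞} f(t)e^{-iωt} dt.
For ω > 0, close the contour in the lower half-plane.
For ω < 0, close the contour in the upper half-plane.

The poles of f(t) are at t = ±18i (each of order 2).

Let g(z) = f(z)e^{-iωz}; for large |z| the factor e^{-iωz} decays in the lower half-plane when ω > 0 and in the upper half-plane when ω < 0.

Case ω > 0 (lower half-plane, clockwise contour ⇒ F(ω) = -2πi·ΣRes):
  Res_{z = - 18 i} g(z) = \frac{i \left(18 \omega + 1\right) e^{- 18 \omega}}{11664} (pole of order 2)
  F(ω) = -2πi·ΣRes = \frac{\pi \left(18 \omega + 1\right) e^{- 18 \omega}}{5832}

Case ω < 0 (upper half-plane, counterclockwise contour ⇒ F(ω) = +2πi·ΣRes):
  Res_{z = 18 i} g(z) = \frac{i \left(18 \omega - 1\right) e^{18 \omega}}{11664} (pole of order 2)
  F(ω) = 2πi·ΣRes = \frac{\pi \left(1 - 18 \omega\right) e^{18 \omega}}{5832}

Both cases combine into a single formula in |ω|:

F(ω) = \frac{\pi \left(18 \left|{\omega}\right| + 1\right) e^{- 18 \left|{\omega}\right|}}{5832}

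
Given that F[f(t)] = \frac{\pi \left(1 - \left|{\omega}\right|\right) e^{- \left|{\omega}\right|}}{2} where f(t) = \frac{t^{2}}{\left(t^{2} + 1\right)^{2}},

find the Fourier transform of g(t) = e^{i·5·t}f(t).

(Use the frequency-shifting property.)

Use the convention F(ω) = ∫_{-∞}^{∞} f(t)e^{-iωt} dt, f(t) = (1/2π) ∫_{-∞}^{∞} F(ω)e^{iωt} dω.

F[g](ω) = \frac{\pi \left(1 - \left|{\omega - 5}\right|\right) e^{- \left|{\omega - 5}\right|}}{2}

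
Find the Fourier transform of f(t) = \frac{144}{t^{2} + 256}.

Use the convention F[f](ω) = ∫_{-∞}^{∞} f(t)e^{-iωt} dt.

F(ω) = 9 \pi e^{- 16 \left|{\omega}\right|}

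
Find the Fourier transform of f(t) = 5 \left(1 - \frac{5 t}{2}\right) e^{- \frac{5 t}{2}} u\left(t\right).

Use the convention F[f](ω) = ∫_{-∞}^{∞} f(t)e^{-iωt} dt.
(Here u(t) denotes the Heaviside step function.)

F(ω) = \frac{20 i \omega}{- 4 \omega^{2} + 20 i \omega + 25}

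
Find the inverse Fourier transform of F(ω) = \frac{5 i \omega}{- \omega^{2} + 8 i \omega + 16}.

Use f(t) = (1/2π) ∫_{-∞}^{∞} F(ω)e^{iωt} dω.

f(t) = 5 \left(1 - 4 t\right) e^{- 4 t} u\left(t\right)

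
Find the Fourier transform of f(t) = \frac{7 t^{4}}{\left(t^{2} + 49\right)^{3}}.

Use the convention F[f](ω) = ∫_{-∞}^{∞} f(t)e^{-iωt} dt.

F(ω) = \frac{\pi \left(49 \omega^{2} - 35 \left|{\omega}\right| + 3\right) e^{- 7 \left|{\omega}\right|}}{8}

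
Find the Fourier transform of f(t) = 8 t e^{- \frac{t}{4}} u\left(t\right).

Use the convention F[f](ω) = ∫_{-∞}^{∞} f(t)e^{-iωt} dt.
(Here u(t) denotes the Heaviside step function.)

F(ω) = \frac{128}{\left(4 i \omega + 1\right)^{2}}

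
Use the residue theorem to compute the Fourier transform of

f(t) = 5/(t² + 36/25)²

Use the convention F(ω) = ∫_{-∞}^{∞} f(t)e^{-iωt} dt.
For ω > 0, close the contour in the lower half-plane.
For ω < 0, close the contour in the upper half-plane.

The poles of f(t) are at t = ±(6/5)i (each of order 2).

Let g(z) = f(z)e^{-iωz}; for large |z| the factor e^{-iωz} decays in the lower half-plane when ω > 0 and in the upper half-plane when ω < 0.

Case ω > 0 (lower half-plane, clockwise contour ⇒ F(ω) = -2πi·ΣRes):
  Res_{z = - \frac{6 i}{5}} g(z) = \frac{125 i \left(6 \omega + 5\right) e^{- \frac{6 \omega}{5}}}{864} (pole of order 2)
  F(ω) = -2πi·ΣRes = \frac{125 \pi \left(6 \omega + 5\right) e^{- \frac{6 \omega}{5}}}{432}

Case ω < 0 (upper half-plane, counterclockwise contour ⇒ F(ω) = +2πi·ΣRes):
  Res_{z = \frac{6 i}{5}} g(z) = \frac{125 i \left(6 \omega - 5\right) e^{\frac{6 \omega}{5}}}{864} (pole of order 2)
  F(ω) = 2πi·ΣRes = \frac{125 \pi \left(5 - 6 \omega\right) e^{\frac{6 \omega}{5}}}{432}

Both cases combine into a single formula in |ω|:

F(ω) = \frac{125 \pi \left(6 \left|{\omega}\right| + 5\right) e^{- \frac{6 \left|{\omega}\right|}{5}}}{432}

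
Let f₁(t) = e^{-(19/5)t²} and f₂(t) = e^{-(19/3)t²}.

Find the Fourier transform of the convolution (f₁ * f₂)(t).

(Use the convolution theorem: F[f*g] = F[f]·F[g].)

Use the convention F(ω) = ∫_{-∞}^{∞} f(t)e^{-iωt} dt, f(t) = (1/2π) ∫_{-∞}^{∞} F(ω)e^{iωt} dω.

F[f₁*f₂](ω) = \frac{\sqrt{15} \pi e^{- \frac{2 \omega^{2}}{19}}}{19}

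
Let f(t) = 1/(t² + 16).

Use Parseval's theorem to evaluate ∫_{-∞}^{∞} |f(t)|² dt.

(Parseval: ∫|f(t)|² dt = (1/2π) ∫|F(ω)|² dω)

∫|f(t)|² dt = \frac{\pi}{128}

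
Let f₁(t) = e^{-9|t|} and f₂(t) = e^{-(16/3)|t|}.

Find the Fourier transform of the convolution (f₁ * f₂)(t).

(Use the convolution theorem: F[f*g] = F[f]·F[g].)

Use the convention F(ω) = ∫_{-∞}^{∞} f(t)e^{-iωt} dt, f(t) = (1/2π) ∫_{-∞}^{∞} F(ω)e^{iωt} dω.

F[f₁*f₂](ω) = \frac{1728}{\left(\omega^{2} + 81\right) \left(9 \omega^{2} + 256\right)}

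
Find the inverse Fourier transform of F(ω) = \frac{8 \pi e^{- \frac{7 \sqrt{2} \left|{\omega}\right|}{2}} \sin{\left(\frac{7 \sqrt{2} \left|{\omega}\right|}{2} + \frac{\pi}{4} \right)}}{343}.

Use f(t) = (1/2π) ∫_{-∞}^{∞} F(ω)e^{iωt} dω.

f(t) = \frac{8}{t^{4} + 2401}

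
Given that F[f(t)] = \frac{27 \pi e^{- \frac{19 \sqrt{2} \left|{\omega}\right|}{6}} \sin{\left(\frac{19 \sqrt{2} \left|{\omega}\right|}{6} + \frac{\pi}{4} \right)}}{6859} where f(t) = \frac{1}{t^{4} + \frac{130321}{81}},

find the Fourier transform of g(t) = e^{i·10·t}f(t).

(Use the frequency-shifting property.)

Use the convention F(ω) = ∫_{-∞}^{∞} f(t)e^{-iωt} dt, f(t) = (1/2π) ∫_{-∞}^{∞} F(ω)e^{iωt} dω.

F[g](ω) = \frac{27 \pi e^{- \frac{19 \sqrt{2} \left|{\omega - 10}\right|}{6}} \sin{\left(\frac{19 \sqrt{2} \left|{\omega - 10}\right|}{6} + \frac{\pi}{4} \right)}}{6859}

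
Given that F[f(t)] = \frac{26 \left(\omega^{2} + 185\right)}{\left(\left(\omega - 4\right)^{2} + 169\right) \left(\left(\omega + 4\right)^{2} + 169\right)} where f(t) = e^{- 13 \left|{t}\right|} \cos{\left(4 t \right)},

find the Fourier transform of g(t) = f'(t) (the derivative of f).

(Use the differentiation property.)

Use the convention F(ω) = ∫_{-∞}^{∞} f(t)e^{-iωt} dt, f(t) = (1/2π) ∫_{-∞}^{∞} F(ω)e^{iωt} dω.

F[g](ω) = \frac{26 i \omega \left(\omega^{2} + 185\right)}{\omega^{4} + 306 \omega^{2} + 34225}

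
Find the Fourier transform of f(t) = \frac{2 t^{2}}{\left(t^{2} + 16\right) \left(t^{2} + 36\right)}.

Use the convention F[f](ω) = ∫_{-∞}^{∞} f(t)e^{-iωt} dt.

F(ω) = \frac{\pi \left(3 - 2 e^{2 \left|{\omega}\right|}\right) e^{- 6 \left|{\omega}\right|}}{5}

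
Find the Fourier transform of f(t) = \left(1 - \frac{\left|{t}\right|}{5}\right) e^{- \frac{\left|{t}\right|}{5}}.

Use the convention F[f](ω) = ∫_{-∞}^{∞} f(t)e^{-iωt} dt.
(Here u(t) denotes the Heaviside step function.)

F(ω) = \frac{500 \omega^{2}}{\left(25 \omega^{2} + 1\right)^{2}}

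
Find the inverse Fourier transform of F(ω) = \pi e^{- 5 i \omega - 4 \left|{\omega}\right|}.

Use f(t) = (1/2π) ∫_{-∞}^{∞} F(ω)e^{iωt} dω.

f(t) = \frac{4}{\left(t - 5\right)^{2} + 16}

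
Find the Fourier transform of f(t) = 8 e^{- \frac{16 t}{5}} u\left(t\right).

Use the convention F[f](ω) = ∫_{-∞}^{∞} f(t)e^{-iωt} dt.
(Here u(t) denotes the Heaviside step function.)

F(ω) = \frac{40}{5 i \omega + 16}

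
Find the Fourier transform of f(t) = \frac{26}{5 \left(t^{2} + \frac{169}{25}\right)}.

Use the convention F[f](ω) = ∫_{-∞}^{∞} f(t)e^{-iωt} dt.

F(ω) = 2 \pi e^{- \frac{13 \left|{\omega}\right|}{5}}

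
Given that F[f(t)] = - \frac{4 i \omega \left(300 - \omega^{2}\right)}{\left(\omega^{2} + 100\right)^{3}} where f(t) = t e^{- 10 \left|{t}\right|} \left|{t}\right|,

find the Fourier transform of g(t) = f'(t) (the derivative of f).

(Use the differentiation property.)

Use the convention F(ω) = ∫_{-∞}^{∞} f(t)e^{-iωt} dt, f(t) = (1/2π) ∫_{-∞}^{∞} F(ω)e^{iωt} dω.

F[g](ω) = \frac{4 \omega^{2} \left(300 - \omega^{2}\right)}{\left(\omega^{2} + 100\right)^{3}}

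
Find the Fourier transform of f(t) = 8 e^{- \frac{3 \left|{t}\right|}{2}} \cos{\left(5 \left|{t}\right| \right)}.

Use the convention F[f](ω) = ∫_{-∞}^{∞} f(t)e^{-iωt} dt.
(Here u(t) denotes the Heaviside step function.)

F(ω) = \frac{96 \left(4 \omega^{2} + 109\right)}{16 \omega^{4} - 728 \omega^{2} + 11881}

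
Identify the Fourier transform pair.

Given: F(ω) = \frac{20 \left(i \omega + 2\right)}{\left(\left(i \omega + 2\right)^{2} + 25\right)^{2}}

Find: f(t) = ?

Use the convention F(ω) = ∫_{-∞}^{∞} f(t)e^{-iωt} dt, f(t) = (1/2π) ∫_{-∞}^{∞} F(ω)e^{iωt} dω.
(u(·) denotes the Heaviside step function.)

f(t) = 2 t e^{- 2 t} \sin{\left(5 t \right)} u\left(t\right)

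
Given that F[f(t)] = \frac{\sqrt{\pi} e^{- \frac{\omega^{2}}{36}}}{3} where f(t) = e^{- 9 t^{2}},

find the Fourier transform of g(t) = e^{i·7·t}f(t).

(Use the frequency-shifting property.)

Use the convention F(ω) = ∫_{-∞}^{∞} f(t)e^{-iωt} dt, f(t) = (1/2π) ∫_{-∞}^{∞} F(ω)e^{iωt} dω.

F[g](ω) = \frac{\sqrt{\pi} e^{- \frac{\left(\omega - 7\right)^{2}}{36}}}{3}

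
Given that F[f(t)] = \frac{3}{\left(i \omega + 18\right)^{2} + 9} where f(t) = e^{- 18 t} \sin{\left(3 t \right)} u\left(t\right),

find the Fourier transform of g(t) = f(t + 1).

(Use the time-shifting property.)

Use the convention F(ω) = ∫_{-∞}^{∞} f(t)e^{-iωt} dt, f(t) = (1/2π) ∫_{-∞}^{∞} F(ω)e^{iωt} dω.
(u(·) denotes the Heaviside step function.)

F[g](ω) = \frac{3 e^{i \omega}}{\left(i \omega + 18\right)^{2} + 9}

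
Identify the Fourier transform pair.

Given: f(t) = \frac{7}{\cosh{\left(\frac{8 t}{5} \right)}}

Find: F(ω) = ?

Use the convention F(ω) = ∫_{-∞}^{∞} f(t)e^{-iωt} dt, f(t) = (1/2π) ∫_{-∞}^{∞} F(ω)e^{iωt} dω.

F(ω) = \frac{35 \pi}{8 \cosh{\left(\frac{5 \pi \omega}{16} \right)}}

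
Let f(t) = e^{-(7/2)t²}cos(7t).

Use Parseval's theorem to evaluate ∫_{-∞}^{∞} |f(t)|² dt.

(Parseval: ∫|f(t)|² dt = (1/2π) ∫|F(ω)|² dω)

∫|f(t)|² dt = \frac{\sqrt{7} \sqrt{\pi} \left(1 + e^{7}\right)}{14 e^{7}}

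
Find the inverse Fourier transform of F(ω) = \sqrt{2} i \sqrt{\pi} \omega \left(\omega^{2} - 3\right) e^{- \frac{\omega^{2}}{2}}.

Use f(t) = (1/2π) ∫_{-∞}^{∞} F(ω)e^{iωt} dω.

f(t) = t^{3} e^{- \frac{t^{2}}{2}}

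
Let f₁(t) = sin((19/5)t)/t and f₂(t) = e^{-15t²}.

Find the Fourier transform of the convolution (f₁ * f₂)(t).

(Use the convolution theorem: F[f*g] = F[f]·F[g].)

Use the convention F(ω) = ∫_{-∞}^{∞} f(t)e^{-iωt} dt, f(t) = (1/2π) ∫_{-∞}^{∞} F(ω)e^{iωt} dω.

F[f₁*f₂](ω) = \begin{cases} \frac{\sqrt{15} \pi^{\frac{3}{2}} e^{- \frac{\omega^{2}}{60}}}{15} & \text{for}\: \omega > - \frac{19}{5} \wedge \omega < \frac{19}{5} \\0 & \text{otherwise} \end{cases}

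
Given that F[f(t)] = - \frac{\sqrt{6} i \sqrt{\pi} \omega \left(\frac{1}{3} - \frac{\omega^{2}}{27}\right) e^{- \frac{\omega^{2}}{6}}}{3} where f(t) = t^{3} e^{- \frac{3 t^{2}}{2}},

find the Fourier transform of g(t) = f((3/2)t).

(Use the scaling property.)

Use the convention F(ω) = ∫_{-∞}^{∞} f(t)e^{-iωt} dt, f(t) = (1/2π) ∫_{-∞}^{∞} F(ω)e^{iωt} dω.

F[g](ω) = \frac{4 \sqrt{6} i \sqrt{\pi} \omega \left(4 \omega^{2} - 81\right) e^{- \frac{2 \omega^{2}}{27}}}{6561}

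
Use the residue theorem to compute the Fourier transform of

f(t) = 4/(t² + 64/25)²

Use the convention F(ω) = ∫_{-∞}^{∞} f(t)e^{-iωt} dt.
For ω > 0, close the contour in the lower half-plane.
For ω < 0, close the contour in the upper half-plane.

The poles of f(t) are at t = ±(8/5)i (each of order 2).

Let g(z) = f(z)e^{-iωz}; for large |z| the factor e^{-iωz} decays in the lower half-plane when ω > 0 and in the upper half-plane when ω < 0.

Case ω > 0 (lower half-plane, clockwise contour ⇒ F(ω) = -2πi·ΣRes):
  Res_{z = - \frac{8 i}{5}} g(z) = \frac{25 i \left(8 \omega + 5\right) e^{- \frac{8 \omega}{5}}}{512} (pole of order 2)
  F(ω) = -2πi·ΣRes = \frac{25 \pi \left(8 \omega + 5\right) e^{- \frac{8 \omega}{5}}}{256}

Case ω < 0 (upper half-plane, counterclockwise contour ⇒ F(ω) = +2πi·ΣRes):
  Res_{z = \frac{8 i}{5}} g(z) = \frac{25 i \left(8 \omega - 5\right) e^{\frac{8 \omega}{5}}}{512} (pole of order 2)
  F(ω) = 2πi·ΣRes = \frac{25 \pi \left(5 - 8 \omega\right) e^{\frac{8 \omega}{5}}}{256}

Both cases combine into a single formula in |ω|:

F(ω) = \frac{25 \pi \left(8 \left|{\omega}\right| + 5\right) e^{- \frac{8 \left|{\omega}\right|}{5}}}{256}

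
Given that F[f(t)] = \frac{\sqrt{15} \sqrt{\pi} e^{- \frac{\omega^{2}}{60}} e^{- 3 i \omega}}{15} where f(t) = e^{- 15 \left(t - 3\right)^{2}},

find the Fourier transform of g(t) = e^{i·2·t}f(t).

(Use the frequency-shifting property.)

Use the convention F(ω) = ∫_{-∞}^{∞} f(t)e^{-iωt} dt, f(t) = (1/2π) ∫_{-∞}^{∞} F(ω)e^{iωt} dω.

F[g](ω) = \frac{\sqrt{15} \sqrt{\pi} e^{- \frac{\left(\omega - 2\right) \left(\omega - 2 + 180 i\right)}{60}}}{15}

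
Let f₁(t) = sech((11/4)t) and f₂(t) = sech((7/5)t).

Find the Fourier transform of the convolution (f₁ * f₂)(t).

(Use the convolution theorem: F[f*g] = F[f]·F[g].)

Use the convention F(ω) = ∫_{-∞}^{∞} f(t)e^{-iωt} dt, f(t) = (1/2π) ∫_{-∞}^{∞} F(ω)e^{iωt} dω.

F[f₁*f₂](ω) = \frac{20 \pi^{2}}{77 \cosh{\left(\frac{2 \pi \omega}{11} \right)} \cosh{\left(\frac{5 \pi \omega}{14} \right)}}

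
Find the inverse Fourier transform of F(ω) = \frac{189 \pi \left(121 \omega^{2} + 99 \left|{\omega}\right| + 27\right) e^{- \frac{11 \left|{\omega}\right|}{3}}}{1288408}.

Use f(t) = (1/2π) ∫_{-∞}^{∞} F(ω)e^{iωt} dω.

f(t) = \frac{7}{\left(t^{2} + \frac{121}{9}\right)^{3}}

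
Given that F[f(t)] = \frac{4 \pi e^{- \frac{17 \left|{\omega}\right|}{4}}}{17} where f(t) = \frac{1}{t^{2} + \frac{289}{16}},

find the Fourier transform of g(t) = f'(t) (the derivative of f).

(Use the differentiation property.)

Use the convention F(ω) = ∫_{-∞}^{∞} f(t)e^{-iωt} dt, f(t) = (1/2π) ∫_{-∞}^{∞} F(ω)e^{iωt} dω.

F[g](ω) = \frac{4 i \pi \omega e^{- \frac{17 \left|{\omega}\right|}{4}}}{17}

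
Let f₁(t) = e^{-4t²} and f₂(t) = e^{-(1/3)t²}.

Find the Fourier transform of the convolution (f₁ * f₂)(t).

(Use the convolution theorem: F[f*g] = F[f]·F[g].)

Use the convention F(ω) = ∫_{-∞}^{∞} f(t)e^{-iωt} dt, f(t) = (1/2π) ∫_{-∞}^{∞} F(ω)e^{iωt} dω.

F[f₁*f₂](ω) = \frac{\sqrt{3} \pi e^{- \frac{13 \omega^{2}}{16}}}{2}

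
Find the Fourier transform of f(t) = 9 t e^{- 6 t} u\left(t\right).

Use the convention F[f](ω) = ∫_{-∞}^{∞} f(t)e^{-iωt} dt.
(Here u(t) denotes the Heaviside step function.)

F(ω) = \frac{9}{\left(i \omega + 6\right)^{2}}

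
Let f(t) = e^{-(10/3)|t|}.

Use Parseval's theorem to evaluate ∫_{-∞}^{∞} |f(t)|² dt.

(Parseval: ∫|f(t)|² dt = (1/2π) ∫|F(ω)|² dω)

∫|f(t)|² dt = \frac{3}{10}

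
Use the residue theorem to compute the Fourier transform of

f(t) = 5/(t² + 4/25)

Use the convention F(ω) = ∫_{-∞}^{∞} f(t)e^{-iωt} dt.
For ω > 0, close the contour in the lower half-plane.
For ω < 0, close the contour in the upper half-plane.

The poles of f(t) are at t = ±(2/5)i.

Let g(z) = f(z)e^{-iωz}; for large |z| the factor e^{-iωz} decays in the lower half-plane when ω > 0 and in the upper half-plane when ω < 0.

Case ω > 0 (lower half-plane, clockwise contour ⇒ F(ω) = -2πi·ΣRes):
  Res_{z = - \frac{2 i}{5}} g(z) = \frac{25 i e^{- \frac{2 \omega}{5}}}{4}
  F(ω) = -2πi·ΣRes = \frac{25 \pi e^{- \frac{2 \omega}{5}}}{2}

Case ω < 0 (upper half-plane, counterclockwise contour ⇒ F(ω) = +2πi·ΣRes):
  Res_{z = \frac{2 i}{5}} g(z) = - \frac{25 i e^{\frac{2 \omega}{5}}}{4}
  F(ω) = 2πi·ΣRes = \frac{25 \pi e^{\frac{2 \omega}{5}}}{2}

Both cases combine into a single formula in |ω|:

F(ω) = \frac{25 \pi e^{- \frac{2 \left|{\omega}\right|}{5}}}{2}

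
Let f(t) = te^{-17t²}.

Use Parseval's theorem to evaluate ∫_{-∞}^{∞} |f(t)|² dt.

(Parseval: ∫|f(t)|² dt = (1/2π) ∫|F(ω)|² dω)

∫|f(t)|² dt = \frac{\sqrt{34} \sqrt{\pi}}{2312}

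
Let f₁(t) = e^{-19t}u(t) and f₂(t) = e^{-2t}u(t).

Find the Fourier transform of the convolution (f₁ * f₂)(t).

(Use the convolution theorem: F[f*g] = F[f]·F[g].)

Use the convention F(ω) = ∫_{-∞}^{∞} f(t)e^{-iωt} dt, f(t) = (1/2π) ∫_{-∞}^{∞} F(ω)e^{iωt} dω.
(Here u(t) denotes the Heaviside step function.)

F[f₁*f₂](ω) = \frac{1}{\left(i \omega + 2\right) \left(i \omega + 19\right)}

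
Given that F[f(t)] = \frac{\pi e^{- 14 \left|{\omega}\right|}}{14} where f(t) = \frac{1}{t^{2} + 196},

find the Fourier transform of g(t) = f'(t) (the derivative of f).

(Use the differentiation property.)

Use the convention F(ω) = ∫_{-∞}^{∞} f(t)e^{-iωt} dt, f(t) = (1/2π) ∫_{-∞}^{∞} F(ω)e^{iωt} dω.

F[g](ω) = \frac{i \pi \omega e^{- 14 \left|{\omega}\right|}}{14}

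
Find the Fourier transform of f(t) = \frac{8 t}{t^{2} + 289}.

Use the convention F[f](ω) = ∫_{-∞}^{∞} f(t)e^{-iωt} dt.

F(ω) = - 8 i \pi e^{- 17 \left|{\omega}\right|} \operatorname{sign}{\left(\omega \right)}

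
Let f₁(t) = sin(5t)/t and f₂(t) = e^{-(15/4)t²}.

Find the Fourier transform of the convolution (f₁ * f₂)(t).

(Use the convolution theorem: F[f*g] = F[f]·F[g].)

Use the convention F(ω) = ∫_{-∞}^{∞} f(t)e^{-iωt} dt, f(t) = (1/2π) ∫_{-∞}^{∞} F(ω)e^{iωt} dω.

F[f₁*f₂](ω) = \begin{cases} \frac{2 \sqrt{15} \pi^{\frac{3}{2}} e^{- \frac{\omega^{2}}{15}}}{15} & \text{for}\: \omega > -5 \wedge \omega < 5 \\0 & \text{otherwise} \end{cases}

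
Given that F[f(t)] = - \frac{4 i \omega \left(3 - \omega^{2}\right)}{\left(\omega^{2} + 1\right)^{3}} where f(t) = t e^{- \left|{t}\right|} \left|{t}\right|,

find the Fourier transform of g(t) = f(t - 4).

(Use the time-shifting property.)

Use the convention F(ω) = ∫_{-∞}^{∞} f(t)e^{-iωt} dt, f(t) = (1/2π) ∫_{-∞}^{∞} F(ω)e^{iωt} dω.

F[g](ω) = \frac{4 i \omega \left(\omega^{2} - 3\right) e^{- 4 i \omega}}{\left(\omega^{2} + 1\right)^{3}}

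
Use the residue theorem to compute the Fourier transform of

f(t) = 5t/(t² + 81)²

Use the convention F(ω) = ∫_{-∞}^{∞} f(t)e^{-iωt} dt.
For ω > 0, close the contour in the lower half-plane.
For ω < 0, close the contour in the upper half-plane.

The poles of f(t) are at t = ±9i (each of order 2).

Let g(z) = f(z)e^{-iωz}; for large |z| the factor e^{-iωz} decays in the lower half-plane when ω > 0 and in the upper half-plane when ω < 0.

Case ω > 0 (lower half-plane, clockwise contour ⇒ F(ω) = -2πi·ΣRes):
  Res_{z = - 9 i} g(z) = \frac{5 \omega e^{- 9 \omega}}{36} (pole of order 2)
  F(ω) = -2πi·ΣRes = - \frac{5 i \pi \omega e^{- 9 \omega}}{18}

Case ω < 0 (upper half-plane, counterclockwise contour ⇒ F(ω) = +2πi·ΣRes):
  Res_{z = 9 i} g(z) = - \frac{5 \omega e^{9 \omega}}{36} (pole of order 2)
  F(ω) = 2πi·ΣRes = - \frac{5 i \pi \omega e^{9 \omega}}{18}

Both cases combine into a single formula in |ω|:

F(ω) = - \frac{5 i \pi \omega e^{- 9 \left|{\omega}\right|}}{18}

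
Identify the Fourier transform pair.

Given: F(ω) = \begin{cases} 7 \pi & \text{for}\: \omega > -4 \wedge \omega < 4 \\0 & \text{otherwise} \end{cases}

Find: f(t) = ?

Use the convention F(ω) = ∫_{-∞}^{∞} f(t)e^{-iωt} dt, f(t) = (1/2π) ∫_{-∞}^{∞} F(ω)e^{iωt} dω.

f(t) = \frac{7 \sin{\left(4 t \right)}}{t}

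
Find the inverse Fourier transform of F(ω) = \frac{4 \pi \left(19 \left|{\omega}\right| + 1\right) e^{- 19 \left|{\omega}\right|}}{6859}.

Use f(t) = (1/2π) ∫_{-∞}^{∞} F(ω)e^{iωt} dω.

f(t) = \frac{8}{\left(t^{2} + 361\right)^{2}}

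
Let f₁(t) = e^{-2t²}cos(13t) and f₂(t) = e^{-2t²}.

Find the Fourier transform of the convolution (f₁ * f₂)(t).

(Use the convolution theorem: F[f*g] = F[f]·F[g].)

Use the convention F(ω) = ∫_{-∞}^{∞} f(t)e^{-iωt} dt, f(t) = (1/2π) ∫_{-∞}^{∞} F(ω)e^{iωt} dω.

F[f₁*f₂](ω) = \frac{\pi \left(e^{\frac{13 \omega}{2}} + 1\right) e^{- \frac{\omega^{2}}{4} - \frac{13 \omega}{4} - \frac{169}{8}}}{4}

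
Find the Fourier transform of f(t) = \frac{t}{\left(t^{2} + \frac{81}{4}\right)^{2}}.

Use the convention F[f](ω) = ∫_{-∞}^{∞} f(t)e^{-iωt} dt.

F(ω) = - \frac{i \pi \omega e^{- \frac{9 \left|{\omega}\right|}{2}}}{9}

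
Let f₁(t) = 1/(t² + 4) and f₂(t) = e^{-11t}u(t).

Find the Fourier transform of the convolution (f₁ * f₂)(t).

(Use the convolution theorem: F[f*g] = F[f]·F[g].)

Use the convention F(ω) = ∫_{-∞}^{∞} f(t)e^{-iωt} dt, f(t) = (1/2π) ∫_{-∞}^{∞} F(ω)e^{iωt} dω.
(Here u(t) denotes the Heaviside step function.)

F[f₁*f₂](ω) = \frac{\pi e^{- 2 \left|{\omega}\right|}}{2 \left(i \omega + 11\right)}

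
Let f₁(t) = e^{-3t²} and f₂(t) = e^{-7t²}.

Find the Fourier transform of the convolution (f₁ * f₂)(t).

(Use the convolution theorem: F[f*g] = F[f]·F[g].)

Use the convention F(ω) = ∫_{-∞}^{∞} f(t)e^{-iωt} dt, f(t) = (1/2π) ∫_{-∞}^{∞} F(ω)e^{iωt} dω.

F[f₁*f₂](ω) = \frac{\sqrt{21} \pi e^{- \frac{5 \omega^{2}}{42}}}{21}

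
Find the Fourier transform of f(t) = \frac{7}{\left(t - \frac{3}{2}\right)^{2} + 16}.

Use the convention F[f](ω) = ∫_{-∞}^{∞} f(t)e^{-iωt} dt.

F(ω) = \frac{7 \pi e^{- \frac{3 i \omega}{2} - 4 \left|{\omega}\right|}}{4}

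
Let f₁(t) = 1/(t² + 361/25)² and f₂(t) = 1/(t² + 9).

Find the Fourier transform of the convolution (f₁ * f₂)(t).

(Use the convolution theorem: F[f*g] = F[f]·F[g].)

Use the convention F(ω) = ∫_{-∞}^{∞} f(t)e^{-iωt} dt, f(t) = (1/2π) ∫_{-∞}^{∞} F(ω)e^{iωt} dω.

F[f₁*f₂](ω) = \frac{25 \pi^{2} \left(19 \left|{\omega}\right| + 5\right) e^{- \frac{34 \left|{\omega}\right|}{5}}}{41154}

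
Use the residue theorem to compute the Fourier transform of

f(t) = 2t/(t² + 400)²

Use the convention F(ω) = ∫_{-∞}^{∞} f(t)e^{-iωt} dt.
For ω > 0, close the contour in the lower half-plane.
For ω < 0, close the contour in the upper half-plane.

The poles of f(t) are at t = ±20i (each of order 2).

Let g(z) = f(z)e^{-iωz}; for large |z| the factor e^{-iωz} decays in the lower half-plane when ω > 0 and in the upper half-plane when ω < 0.

Case ω > 0 (lower half-plane, clockwise contour ⇒ F(ω) = -2πi·ΣRes):
  Res_{z = - 20 i} g(z) = \frac{\omega e^{- 20 \omega}}{40} (pole of order 2)
  F(ω) = -2πi·ΣRes = - \frac{i \pi \omega e^{- 20 \omega}}{20}

Case ω < 0 (upper half-plane, counterclockwise contour ⇒ F(ω) = +2πi·ΣRes):
  Res_{z = 20 i} g(z) = - \frac{\omega e^{20 \omega}}{40} (pole of order 2)
  F(ω) = 2πi·ΣRes = - \frac{i \pi \omega e^{20 \omega}}{20}

Both cases combine into a single formula in |ω|:

F(ω) = - \frac{i \pi \omega e^{- 20 \left|{\omega}\right|}}{20}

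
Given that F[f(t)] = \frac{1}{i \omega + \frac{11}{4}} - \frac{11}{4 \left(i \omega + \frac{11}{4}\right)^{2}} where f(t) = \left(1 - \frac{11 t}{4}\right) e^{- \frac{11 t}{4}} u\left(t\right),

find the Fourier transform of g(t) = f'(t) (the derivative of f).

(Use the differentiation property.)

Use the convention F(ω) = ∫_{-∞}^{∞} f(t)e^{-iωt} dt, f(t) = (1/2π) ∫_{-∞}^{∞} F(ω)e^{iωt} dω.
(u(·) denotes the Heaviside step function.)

F[g](ω) = \frac{16 \omega^{2}}{16 \omega^{2} - 88 i \omega - 121}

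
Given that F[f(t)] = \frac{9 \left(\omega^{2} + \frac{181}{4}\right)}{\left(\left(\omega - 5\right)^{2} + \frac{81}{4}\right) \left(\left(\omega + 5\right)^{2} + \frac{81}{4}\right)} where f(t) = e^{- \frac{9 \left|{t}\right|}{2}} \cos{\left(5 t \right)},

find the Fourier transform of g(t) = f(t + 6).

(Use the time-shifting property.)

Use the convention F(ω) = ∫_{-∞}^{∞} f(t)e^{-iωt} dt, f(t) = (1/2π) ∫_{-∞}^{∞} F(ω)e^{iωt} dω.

F[g](ω) = \frac{\left(144 \omega^{2} + 6516\right) e^{6 i \omega}}{16 \omega^{4} - 152 \omega^{2} + 32761}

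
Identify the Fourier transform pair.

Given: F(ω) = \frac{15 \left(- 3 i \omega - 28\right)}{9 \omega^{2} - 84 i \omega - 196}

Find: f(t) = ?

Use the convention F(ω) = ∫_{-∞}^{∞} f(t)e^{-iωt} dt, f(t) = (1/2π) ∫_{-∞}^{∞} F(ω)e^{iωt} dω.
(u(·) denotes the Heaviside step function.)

f(t) = 5 \left(\frac{14 t}{3} + 1\right) e^{- \frac{14 t}{3}} u\left(t\right)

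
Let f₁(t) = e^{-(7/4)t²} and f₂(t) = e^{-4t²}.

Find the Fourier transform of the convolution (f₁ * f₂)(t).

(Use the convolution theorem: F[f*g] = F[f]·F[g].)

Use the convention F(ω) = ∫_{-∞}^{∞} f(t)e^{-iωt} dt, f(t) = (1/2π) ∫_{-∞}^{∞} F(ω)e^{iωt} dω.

F[f₁*f₂](ω) = \frac{\sqrt{7} \pi e^{- \frac{23 \omega^{2}}{112}}}{7}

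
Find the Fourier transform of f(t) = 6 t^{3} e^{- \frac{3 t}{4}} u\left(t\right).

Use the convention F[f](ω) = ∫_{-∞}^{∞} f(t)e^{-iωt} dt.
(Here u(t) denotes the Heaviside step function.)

F(ω) = \frac{9216}{\left(4 i \omega + 3\right)^{4}}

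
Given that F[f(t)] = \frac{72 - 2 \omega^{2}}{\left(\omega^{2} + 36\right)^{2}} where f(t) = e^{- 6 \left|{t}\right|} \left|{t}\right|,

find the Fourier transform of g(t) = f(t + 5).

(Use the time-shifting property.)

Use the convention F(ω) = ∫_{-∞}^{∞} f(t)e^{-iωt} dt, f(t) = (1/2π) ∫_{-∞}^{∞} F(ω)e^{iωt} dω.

F[g](ω) = \frac{2 \left(36 - \omega^{2}\right) e^{5 i \omega}}{\left(\omega^{2} + 36\right)^{2}}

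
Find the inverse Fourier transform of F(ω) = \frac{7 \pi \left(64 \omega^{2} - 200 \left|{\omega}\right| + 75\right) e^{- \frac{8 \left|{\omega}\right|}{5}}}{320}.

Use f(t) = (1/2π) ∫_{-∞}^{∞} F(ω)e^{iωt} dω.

f(t) = \frac{7 t^{4}}{\left(t^{2} + \frac{64}{25}\right)^{3}}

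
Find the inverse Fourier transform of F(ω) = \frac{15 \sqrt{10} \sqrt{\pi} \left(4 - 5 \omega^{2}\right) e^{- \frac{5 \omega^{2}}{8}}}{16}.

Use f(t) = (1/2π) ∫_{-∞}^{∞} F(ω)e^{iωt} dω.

f(t) = 6 t^{2} e^{- \frac{2 t^{2}}{5}}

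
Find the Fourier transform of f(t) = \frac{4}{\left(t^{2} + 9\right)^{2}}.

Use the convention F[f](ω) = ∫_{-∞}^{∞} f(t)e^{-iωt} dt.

F(ω) = \frac{2 \pi \left(3 \left|{\omega}\right| + 1\right) e^{- 3 \left|{\omega}\right|}}{27}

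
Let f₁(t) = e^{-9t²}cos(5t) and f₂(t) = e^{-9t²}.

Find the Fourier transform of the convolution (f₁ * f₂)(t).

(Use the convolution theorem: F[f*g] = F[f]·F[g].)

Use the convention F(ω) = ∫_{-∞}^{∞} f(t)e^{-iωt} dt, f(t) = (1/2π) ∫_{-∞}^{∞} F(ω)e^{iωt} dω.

F[f₁*f₂](ω) = \frac{\pi \left(e^{\frac{5 \omega}{9}} + 1\right) e^{- \frac{\omega^{2}}{18} - \frac{5 \omega}{18} - \frac{25}{36}}}{18}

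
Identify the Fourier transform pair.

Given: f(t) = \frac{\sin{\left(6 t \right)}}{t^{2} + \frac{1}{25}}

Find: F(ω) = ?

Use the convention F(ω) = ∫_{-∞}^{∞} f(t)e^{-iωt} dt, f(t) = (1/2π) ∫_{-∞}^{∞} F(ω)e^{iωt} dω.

F(ω) = \frac{5 i \pi e^{- \frac{\left|{\omega + 6}\right|}{5}}}{2} - \frac{5 i \pi e^{- \frac{\left|{\omega - 6}\right|}{5}}}{2}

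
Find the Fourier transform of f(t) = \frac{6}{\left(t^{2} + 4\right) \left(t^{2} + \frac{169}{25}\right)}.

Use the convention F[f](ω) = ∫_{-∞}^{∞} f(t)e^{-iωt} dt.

F(ω) = \frac{25 \pi e^{- 2 \left|{\omega}\right|}}{23} - \frac{250 \pi e^{- \frac{13 \left|{\omega}\right|}{5}}}{299}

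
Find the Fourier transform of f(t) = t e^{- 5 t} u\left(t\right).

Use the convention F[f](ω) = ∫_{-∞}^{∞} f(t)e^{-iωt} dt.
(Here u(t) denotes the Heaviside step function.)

F(ω) = \frac{1}{\left(i \omega + 5\right)^{2}}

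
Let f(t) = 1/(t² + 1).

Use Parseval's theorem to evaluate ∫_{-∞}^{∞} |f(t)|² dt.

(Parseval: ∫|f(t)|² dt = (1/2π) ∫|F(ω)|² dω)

∫|f(t)|² dt = \frac{\pi}{2}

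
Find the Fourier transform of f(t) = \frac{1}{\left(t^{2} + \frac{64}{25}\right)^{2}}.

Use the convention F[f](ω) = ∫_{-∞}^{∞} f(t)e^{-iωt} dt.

F(ω) = \frac{25 \pi \left(8 \left|{\omega}\right| + 5\right) e^{- \frac{8 \left|{\omega}\right|}{5}}}{1024}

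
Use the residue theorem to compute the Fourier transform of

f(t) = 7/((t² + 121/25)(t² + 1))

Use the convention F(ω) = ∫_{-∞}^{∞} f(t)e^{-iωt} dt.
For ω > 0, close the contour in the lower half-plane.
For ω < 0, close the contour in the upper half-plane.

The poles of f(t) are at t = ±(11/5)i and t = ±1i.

Let g(z) = f(z)e^{-iωz}; for large |z| the factor e^{-iωz} decays in the lower half-plane when ω > 0 and in the upper half-plane when ω < 0.

Case ω > 0 (lower half-plane, clockwise contour ⇒ F(ω) = -2πi·ΣRes):
  Res_{z = - \frac{11 i}{5}} g(z) = - \frac{875 i e^{- \frac{11 \omega}{5}}}{2112}
  Res_{z = - i} g(z) = \frac{175 i e^{- \omega}}{192}
  F(ω) = -2πi·ΣRes = \frac{175 \pi e^{- \omega}}{96} - \frac{875 \pi e^{- \frac{11 \omega}{5}}}{1056}

Case ω < 0 (upper half-plane, counterclockwise contour ⇒ F(ω) = +2πi·ΣRes):
  Res_{z = \frac{11 i}{5}} g(z) = \frac{875 i e^{\frac{11 \omega}{5}}}{2112}
  Res_{z = i} g(z) = - \frac{175 i e^{\omega}}{192}
  F(ω) = 2πi·ΣRes = \frac{175 \pi \left(- 5 e^{\frac{11 \omega}{5}} + 11 e^{\omega}\right)}{1056}

Both cases combine into a single formula in |ω|:

F(ω) = \frac{175 \pi e^{- \left|{\omega}\right|}}{96} - \frac{875 \pi e^{- \frac{11 \left|{\omega}\right|}{5}}}{1056}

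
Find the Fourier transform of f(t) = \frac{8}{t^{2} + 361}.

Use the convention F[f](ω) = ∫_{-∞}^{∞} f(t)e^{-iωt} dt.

F(ω) = \frac{8 \pi e^{- 19 \left|{\omega}\right|}}{19}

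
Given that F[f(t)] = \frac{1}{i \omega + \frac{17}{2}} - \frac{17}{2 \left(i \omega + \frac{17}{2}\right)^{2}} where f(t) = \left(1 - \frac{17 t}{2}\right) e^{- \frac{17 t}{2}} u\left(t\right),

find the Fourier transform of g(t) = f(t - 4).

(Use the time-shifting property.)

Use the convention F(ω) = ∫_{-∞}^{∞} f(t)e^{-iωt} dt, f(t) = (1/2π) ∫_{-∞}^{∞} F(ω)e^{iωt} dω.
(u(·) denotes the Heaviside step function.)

F[g](ω) = \frac{4 i \omega e^{- 4 i \omega}}{- 4 \omega^{2} + 68 i \omega + 289}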